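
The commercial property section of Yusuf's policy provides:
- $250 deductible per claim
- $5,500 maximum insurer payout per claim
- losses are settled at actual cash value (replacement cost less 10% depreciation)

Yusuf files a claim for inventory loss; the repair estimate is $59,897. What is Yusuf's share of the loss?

$54,397

At 10% depreciation, ACV = $59,897 − $5,989.70 = $53,907.30.
Less the $250 deductible: $53,907.30 − $250 = $53,657.30.
$53,657.30 exceeds the $5,500 limit, so the insurer pays the limit: $5,500.
The business bears the rest of the original loss: $59,897 − $5,500 = $54,397.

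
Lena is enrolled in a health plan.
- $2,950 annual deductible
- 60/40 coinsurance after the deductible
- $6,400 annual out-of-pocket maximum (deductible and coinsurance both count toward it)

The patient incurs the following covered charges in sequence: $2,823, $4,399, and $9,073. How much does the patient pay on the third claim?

Claim 1 ($2,823): fully absorbed by the deductible. Patient owes $2,823 (running OOP $2,823).
Claim 2 ($4,399): $127 finishes the deductible; $4,272 goes to coinsurance; coinsurance $4,272 × 40% = $1,708.80. Patient owes $1,835.80 (running OOP $4,658.80).
Claim 3 ($9,073): deductible met; 40% of $9,073 = $3,629.20. That would push OOP to $8,288, over the $6,400 cap, so patient pays $6,400 − $4,658.80 = $1,741.20.

$1,741.20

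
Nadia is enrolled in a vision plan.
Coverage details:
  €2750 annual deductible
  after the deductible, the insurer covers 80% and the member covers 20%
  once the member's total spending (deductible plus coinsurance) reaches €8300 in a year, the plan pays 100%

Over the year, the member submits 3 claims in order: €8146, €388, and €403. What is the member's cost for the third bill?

€80.60

Claim 1 (€8146): deductible takes €2750, €5396 remains; 20% of €5396 = €1079.20. Member owes €3829.20 (running OOP €3829.20).
Claim 2 (€388): deductible already satisfied, so member's share is 20% × €388 = €77.60. Cost to member: €77.60. OOP to date €3906.80.
Claim 3 (€403): 20% coinsurance on €403 = €80.60. Member pays €80.60; OOP now €3987.40.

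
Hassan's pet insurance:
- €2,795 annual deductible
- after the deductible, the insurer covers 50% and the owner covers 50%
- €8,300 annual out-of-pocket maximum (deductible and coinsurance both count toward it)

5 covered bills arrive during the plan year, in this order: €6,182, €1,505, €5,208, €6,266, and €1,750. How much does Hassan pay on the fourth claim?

Bill 1, €6,182: €2,795 to deductible, leaving €3,387; owner's 50% is €1,693.50. Owner owes €4,488.50 (running OOP €4,488.50).
Bill 2, €1,505: deductible met; 50% of €1,505 = €752.50. Cost to owner: €752.50. OOP to date €5,241.
Bill 3, €5,208: deductible already satisfied, so owner's share is 50% × €5,208 = €2,604. Owner pays €2,604; OOP now €7,845.
Bill 4, €6,266: deductible already satisfied, so owner's share is 50% × €6,266 = €3,133. OOP would hit €10,978 > €8,300, so the cap limits the owner to €8,300 − €7,845 = €455.

€455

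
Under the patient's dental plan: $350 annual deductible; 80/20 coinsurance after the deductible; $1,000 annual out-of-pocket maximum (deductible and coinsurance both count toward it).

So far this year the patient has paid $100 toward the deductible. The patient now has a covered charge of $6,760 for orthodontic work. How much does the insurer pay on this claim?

$5,860

Remaining deductible: $350 − $100 = $250.
The remaining $6,510 (= $6,760 − $250) moves to coinsurance.
Patient's 20% share of $6,510 is $1,302.
That puts the patient's cost at $250 + $1,302 = $1,552 before any cap.
Year-to-date out-of-pocket would reach $100 + $1,552 = $1,652, above the $1,000 maximum, so the patient pays only $1,000 − $100 = $900.
The plan picks up $6,760 − $900 = $5,860.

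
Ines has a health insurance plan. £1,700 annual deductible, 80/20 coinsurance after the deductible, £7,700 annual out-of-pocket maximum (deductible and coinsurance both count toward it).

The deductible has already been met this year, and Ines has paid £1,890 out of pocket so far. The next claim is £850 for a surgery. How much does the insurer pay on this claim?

The deductible is already satisfied, so the full bill goes to coinsurance.
Coinsurance: £850 × 20% = £170.
Cumulative spending £1,890 + £170 = £2,060 stays under the £7,700 maximum.
The plan picks up £850 − £170 = £680.

£680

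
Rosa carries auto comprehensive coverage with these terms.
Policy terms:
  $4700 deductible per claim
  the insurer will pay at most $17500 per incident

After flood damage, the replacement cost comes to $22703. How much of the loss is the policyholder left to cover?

$5203

Less the $4700 deductible: $22703 − $4700 = $18003.
The $17500 per-incident cap binds; insurer pays $17500.
The policyholder bears the rest of the original loss: $22703 − $17500 = $5203.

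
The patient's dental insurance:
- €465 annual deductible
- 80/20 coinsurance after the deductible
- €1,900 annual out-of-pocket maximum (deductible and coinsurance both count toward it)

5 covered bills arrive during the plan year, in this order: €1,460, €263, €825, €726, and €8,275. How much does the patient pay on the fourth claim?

€145.20

#1 (€1,460): €465 finishes the deductible; €995 goes to coinsurance; coinsurance €995 × 20% = €199. Patient owes €664 (running OOP €664).
#2 (€263): 20% coinsurance on €263 = €52.60. Patient pays €52.60; OOP now €716.60.
#3 (€825): deductible already satisfied, so patient's share is 20% × €825 = €165. Patient pays €165; OOP now €881.60.
#4 (€726): 20% coinsurance on €726 = €145.20. Cost to patient: €145.20. OOP to date €1,026.80.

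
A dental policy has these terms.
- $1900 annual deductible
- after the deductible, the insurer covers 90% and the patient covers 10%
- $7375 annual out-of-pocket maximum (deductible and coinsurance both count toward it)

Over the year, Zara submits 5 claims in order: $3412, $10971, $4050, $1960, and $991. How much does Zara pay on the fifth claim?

Claim 1 ($3412): $1900 to deductible, leaving $1512; 10% of $1512 = $151.20. Patient pays $2051.20; OOP now $2051.20.
Claim 2 ($10971): deductible met; 10% of $10971 = $1097.10. Patient owes $1097.10 (running OOP $3148.30).
Claim 3 ($4050): deductible met; 10% of $4050 = $405. Cost to patient: $405. OOP to date $3553.30.
Claim 4 ($1960): deductible met; 10% of $1960 = $196. Patient pays $196; OOP now $3749.30.
Claim 5 ($991): 10% coinsurance on $991 = $99.10. Patient owes $99.10 (running OOP $3848.40).

$99.10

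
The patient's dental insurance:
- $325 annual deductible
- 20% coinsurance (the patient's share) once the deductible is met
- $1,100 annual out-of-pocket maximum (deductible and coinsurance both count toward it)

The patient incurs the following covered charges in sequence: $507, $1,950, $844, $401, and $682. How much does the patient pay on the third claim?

$168.80

Claim 1 — $507: deductible takes $325, $182 remains; coinsurance $182 × 20% = $36.40. Cost to patient: $361.40. OOP to date $361.40.
Claim 2 — $1,950: 20% coinsurance on $1,950 = $390. Cost to patient: $390. OOP to date $751.40.
Claim 3 — $844: deductible already satisfied, so patient's share is 20% × $844 = $168.80. Patient owes $168.80 (running OOP $920.20).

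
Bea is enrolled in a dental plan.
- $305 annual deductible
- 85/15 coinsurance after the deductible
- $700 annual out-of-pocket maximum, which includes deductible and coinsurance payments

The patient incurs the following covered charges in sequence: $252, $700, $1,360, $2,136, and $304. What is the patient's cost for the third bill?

$204

#1 ($252): entire amount goes to the deductible. Patient owes $252 (running OOP $252).
#2 ($700): $53 finishes the deductible; $647 goes to coinsurance; 15% of $647 = $97.05. Patient owes $150.05 (running OOP $402.05).
#3 ($1,360): 15% coinsurance on $1,360 = $204. Patient owes $204 (running OOP $606.05).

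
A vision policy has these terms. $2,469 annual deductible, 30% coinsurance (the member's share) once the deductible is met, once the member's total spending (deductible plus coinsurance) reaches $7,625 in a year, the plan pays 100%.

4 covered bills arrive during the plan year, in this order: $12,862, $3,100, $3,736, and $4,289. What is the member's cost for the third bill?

Claim 1 ($12,862): $2,469 finishes the deductible; $10,393 goes to coinsurance; coinsurance $10,393 × 30% = $3,117.90. Cost to member: $5,586.90. OOP to date $5,586.90.
Claim 2 ($3,100): deductible already satisfied, so member's share is 30% × $3,100 = $930. Cost to member: $930. OOP to date $6,516.90.
Claim 3 ($3,736): deductible already satisfied, so member's share is 30% × $3,736 = $1,120.80. That would push OOP to $7,637.70, over the $7,625 cap, so member pays $7,625 − $6,516.90 = $1,108.10.

$1,108.10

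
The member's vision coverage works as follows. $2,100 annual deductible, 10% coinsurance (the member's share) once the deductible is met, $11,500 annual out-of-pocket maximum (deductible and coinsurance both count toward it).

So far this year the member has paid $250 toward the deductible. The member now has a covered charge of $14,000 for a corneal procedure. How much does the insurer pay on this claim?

$250 of the $2,100 deductible is already met, leaving $1,850.
After the $1,850 deductible portion, $14,000 − $1,850 = $12,150 is subject to coinsurance.
Member's 10% share of $12,150 is $1,215.
That puts the member's cost at $1,850 + $1,215 = $3,065 before any cap.
Year-to-date out-of-pocket becomes $250 + $3,065 = $3,315, still under the $11,500 maximum, so no cap applies.
The plan picks up $14,000 − $3,065 = $10,935.

$10,935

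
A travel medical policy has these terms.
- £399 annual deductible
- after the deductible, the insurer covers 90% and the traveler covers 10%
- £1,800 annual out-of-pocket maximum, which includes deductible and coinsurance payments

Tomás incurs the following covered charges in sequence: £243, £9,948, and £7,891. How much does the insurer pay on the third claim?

£7,469.20

Claim 1 — £243: fully absorbed by the deductible. Traveler owes £243 (running OOP £243). Plan pays £243 − £243 = £0.
Claim 2 — £9,948: £156 to deductible, leaving £9,792; coinsurance £9,792 × 10% = £979.20. Cost to traveler: £1,135.20. OOP to date £1,378.20. Plan pays £9,948 − £1,135.20 = £8,812.80.
Claim 3 — £7,891: deductible met; 10% of £7,891 = £789.10. Adding that to £1,378.20 gives £2,167.30, past the £1,800 cap; traveler pays only £1,800 − £1,378.20 = £421.80. Plan pays £7,891 − £421.80 = £7,469.20.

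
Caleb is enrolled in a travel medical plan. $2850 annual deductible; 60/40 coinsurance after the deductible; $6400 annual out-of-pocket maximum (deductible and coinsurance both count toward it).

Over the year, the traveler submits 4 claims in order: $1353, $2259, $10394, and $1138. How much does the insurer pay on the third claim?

Claim 1 — $1353: entire amount goes to the deductible. Traveler pays $1353; OOP now $1353. Plan pays $1353 − $1353 = $0.
Claim 2 — $2259: $1497 to deductible, leaving $762; coinsurance $762 × 40% = $304.80. Cost to traveler: $1801.80. OOP to date $3154.80. Plan pays $2259 − $1801.80 = $457.20.
Claim 3 — $10394: 40% coinsurance on $10394 = $4157.60. That would push OOP to $7312.40, over the $6400 cap, so traveler pays $6400 − $3154.80 = $3245.20. Insurer: $10394 − $3245.20 = $7148.80.

$7148.80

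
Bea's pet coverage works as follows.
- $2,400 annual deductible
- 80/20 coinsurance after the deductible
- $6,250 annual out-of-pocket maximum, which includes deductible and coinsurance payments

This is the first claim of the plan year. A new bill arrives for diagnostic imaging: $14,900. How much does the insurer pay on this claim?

$10,000

The full $2,400 deductible is still open; $2,400 of this bill applies to it.
That leaves $14,900 − $2,400 = $12,500 for coinsurance.
Coinsurance: $12,500 × 20% = $2,500.
That puts the owner's cost at $2,400 + $2,500 = $4,900 before any cap.
Year-to-date out-of-pocket becomes $0 + $4,900 = $4,900, still under the $6,250 maximum, so no cap applies.
Insurer pays the balance: $14,900 − $4,900 = $10,000.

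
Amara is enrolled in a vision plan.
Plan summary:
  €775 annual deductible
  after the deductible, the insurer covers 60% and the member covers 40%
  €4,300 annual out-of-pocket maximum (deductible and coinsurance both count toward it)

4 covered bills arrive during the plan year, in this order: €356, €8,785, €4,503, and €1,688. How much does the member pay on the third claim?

€178.60

Claim 1 (€356): fully absorbed by the deductible. Member owes €356 (running OOP €356).
Claim 2 (€8,785): €419 to deductible, leaving €8,366; 40% of €8,366 = €3,346.40. Cost to member: €3,765.40. OOP to date €4,121.40.
Claim 3 (€4,503): deductible already satisfied, so member's share is 40% × €4,503 = €1,801.20. That would push OOP to €5,922.60, over the €4,300 cap, so member pays €4,300 − €4,121.40 = €178.60.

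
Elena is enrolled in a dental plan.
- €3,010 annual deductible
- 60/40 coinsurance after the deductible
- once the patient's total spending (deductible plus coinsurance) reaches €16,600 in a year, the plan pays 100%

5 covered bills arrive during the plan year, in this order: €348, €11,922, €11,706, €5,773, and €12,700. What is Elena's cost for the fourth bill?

€2,309.20

Claim 1 — €348: all of it applies to the deductible. Patient pays €348; OOP now €348.
Claim 2 — €11,922: deductible takes €2,662, €9,260 remains; 40% of €9,260 = €3,704. Patient pays €6,366; OOP now €6,714.
Claim 3 — €11,706: deductible met; 40% of €11,706 = €4,682.40. Patient pays €4,682.40; OOP now €11,396.40.
Claim 4 — €5,773: deductible already satisfied, so patient's share is 40% × €5,773 = €2,309.20. Patient owes €2,309.20 (running OOP €13,705.60).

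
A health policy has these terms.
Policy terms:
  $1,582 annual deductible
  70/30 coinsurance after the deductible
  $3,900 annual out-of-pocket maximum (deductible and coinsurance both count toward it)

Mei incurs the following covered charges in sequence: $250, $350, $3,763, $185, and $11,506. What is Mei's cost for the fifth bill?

Claim 1 ($250): fully absorbed by the deductible. Patient owes $250 (running OOP $250).
Claim 2 ($350): all of it applies to the deductible. Patient owes $350 (running OOP $600).
Claim 3 ($3,763): deductible takes $982, $2,781 remains; 30% of $2,781 = $834.30. Patient pays $1,816.30; OOP now $2,416.30.
Claim 4 ($185): deductible already satisfied, so patient's share is 30% × $185 = $55.50. Patient owes $55.50 (running OOP $2,471.80).
Claim 5 ($11,506): deductible met; 30% of $11,506 = $3,451.80. Adding that to $2,471.80 gives $5,923.60, past the $3,900 cap; patient pays only $3,900 − $2,471.80 = $1,428.20.

$1,428.20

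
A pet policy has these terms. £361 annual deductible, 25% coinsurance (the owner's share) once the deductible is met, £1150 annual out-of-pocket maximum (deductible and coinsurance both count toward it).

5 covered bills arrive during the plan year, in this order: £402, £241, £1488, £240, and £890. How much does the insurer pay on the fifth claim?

£667.50

Bill 1, £402: deductible takes £361, £41 remains; owner's 25% is £10.25. Owner owes £371.25 (running OOP £371.25). Insurer: £402 − £371.25 = £30.75.
Bill 2, £241: 25% coinsurance on £241 = £60.25. Owner owes £60.25 (running OOP £431.50). Plan pays £241 − £60.25 = £180.75.
Bill 3, £1488: 25% coinsurance on £1488 = £372. Owner pays £372; OOP now £803.50. Insurer: £1488 − £372 = £1116.
Bill 4, £240: 25% coinsurance on £240 = £60. Cost to owner: £60. OOP to date £863.50. Plan pays £240 − £60 = £180.
Bill 5, £890: 25% coinsurance on £890 = £222.50. Owner pays £222.50; OOP now £1086. Plan pays £890 − £222.50 = £667.50.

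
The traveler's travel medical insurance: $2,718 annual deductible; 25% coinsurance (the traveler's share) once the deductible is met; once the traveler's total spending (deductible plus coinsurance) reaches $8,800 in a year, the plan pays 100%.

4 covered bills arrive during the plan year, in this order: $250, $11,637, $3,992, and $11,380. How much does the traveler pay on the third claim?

$998

Claim 1 — $250: entire amount goes to the deductible. Traveler pays $250; OOP now $250.
Claim 2 — $11,637: deductible takes $2,468, $9,169 remains; coinsurance $9,169 × 25% = $2,292.25. Traveler pays $4,760.25; OOP now $5,010.25.
Claim 3 — $3,992: 25% coinsurance on $3,992 = $998. Cost to traveler: $998. OOP to date $6,008.25.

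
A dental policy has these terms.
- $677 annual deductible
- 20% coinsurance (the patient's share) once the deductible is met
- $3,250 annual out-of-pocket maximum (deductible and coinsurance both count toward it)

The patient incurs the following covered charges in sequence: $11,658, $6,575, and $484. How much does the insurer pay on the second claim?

Claim 1 — $11,658: deductible takes $677, $10,981 remains; patient's 20% is $2,196.20. Cost to patient: $2,873.20. OOP to date $2,873.20. Plan pays $11,658 − $2,873.20 = $8,784.80.
Claim 2 — $6,575: deductible met; 20% of $6,575 = $1,315. That would push OOP to $4,188.20, over the $3,250 cap, so patient pays $3,250 − $2,873.20 = $376.80. Plan pays $6,575 − $376.80 = $6,198.20.

$6,198.20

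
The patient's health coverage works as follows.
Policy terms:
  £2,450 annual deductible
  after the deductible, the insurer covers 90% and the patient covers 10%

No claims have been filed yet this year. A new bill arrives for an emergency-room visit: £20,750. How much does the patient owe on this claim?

£4,280

The full £2,450 deductible is still open; £2,450 of this bill applies to it.
After the £2,450 deductible portion, £20,750 − £2,450 = £18,300 is subject to coinsurance.
10% of £18,300 = £1,830 falls to the patient.
That puts the patient's cost at £2,450 + £1,830 = £4,280.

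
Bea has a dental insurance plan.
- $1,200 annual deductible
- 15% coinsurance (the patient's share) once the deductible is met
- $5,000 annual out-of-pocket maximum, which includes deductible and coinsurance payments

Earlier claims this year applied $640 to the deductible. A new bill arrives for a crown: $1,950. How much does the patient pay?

$768.50

Remaining deductible: $1,200 − $640 = $560.
That leaves $1,950 − $560 = $1,390 for coinsurance.
Coinsurance: $1,390 × 15% = $208.50.
Patient responsibility before any cap: $560 + $208.50 = $768.50.
Year-to-date out-of-pocket becomes $640 + $768.50 = $1,408.50, still under the $5,000 maximum, so no cap applies.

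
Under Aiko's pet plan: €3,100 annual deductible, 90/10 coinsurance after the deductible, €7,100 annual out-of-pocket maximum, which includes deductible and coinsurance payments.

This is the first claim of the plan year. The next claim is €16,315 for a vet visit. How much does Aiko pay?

€4,421.50

Deductible not yet touched, so the first €3,100 of the bill goes to the deductible.
The remaining €13,215 (= €16,315 − €3,100) moves to coinsurance.
Coinsurance: €13,215 × 10% = €1,321.50.
Owner responsibility before any cap: €3,100 + €1,321.50 = €4,421.50.
Year-to-date out-of-pocket becomes €0 + €4,421.50 = €4,421.50, still under the €7,100 maximum, so no cap applies.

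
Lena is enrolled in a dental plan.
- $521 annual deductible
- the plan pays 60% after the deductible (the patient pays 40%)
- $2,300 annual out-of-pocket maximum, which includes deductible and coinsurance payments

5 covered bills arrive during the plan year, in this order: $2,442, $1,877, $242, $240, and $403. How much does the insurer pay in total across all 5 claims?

$2,904

Claim 1 — $2,442: $521 to deductible, leaving $1,921; coinsurance $1,921 × 40% = $768.40. Patient pays $1,289.40; OOP now $1,289.40. Insurer: $2,442 − $1,289.40 = $1,152.60.
Claim 2 — $1,877: deductible already satisfied, so patient's share is 40% × $1,877 = $750.80. Patient pays $750.80; OOP now $2,040.20. Plan pays $1,877 − $750.80 = $1,126.20.
Claim 3 — $242: 40% coinsurance on $242 = $96.80. Patient owes $96.80 (running OOP $2,137). Insurer: $242 − $96.80 = $145.20.
Claim 4 — $240: deductible already satisfied, so patient's share is 40% × $240 = $96. Cost to patient: $96. OOP to date $2,233. Insurer: $240 − $96 = $144.
Claim 5 — $403: deductible met; 40% of $403 = $161.20. OOP would hit $2,394.20 > $2,300, so the cap limits the patient to $2,300 − $2,233 = $67. Plan pays $403 − $67 = $336.
Insurer total = bills − patient's total = $5,204 − $2,300 = $2,904.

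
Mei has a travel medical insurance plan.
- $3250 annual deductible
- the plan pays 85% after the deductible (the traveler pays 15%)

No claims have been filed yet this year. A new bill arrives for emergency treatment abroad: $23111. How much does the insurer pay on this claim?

$16881.85

Deductible not yet touched, so the first $3250 of the bill goes to the deductible.
After the $3250 deductible portion, $23111 − $3250 = $19861 is subject to coinsurance.
Coinsurance: $19861 × 15% = $2979.15.
Traveler responsibility: $3250 + $2979.15 = $6229.15.
Insurer pays the balance: $23111 − $6229.15 = $16881.85.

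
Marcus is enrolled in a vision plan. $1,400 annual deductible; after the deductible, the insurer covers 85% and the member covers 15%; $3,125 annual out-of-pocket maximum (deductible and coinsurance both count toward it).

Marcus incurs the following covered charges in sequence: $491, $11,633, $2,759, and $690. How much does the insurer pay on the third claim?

Bill 1, $491: fully absorbed by the deductible. Member pays $491; OOP now $491. Insurer: $491 − $491 = $0.
Bill 2, $11,633: $909 to deductible, leaving $10,724; 15% of $10,724 = $1,608.60. Cost to member: $2,517.60. OOP to date $3,008.60. Plan pays $11,633 − $2,517.60 = $9,115.40.
Bill 3, $2,759: deductible already satisfied, so member's share is 15% × $2,759 = $413.85. That would push OOP to $3,422.45, over the $3,125 cap, so member pays $3,125 − $3,008.60 = $116.40. Insurer: $2,759 − $116.40 = $2,642.60.

$2,642.60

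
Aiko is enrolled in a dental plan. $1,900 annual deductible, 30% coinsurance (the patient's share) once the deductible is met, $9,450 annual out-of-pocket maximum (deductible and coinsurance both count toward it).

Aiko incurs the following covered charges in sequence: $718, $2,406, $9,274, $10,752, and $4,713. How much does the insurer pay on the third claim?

$6,491.80

Bill 1, $718: fully absorbed by the deductible. Patient owes $718 (running OOP $718). Insurer: $718 − $718 = $0.
Bill 2, $2,406: $1,182 finishes the deductible; $1,224 goes to coinsurance; 30% of $1,224 = $367.20. Patient pays $1,549.20; OOP now $2,267.20. Insurer: $2,406 − $1,549.20 = $856.80.
Bill 3, $9,274: deductible met; 30% of $9,274 = $2,782.20. Patient owes $2,782.20 (running OOP $5,049.40). Insurer: $9,274 − $2,782.20 = $6,491.80.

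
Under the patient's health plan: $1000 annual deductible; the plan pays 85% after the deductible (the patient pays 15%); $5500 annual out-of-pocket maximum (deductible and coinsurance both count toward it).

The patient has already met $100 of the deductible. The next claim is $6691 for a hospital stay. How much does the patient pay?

$1768.65

Deductible still to meet: $1000 − $100 = $900.
After the $900 deductible portion, $6691 − $900 = $5791 is subject to coinsurance.
Patient's 15% share of $5791 is $868.65.
So the patient owes $900 + $868.65 = $1768.65 before any cap.
Total out-of-pocket so far would be $100 + $1768.65 = $1868.65, below the $5500 cap — no reduction.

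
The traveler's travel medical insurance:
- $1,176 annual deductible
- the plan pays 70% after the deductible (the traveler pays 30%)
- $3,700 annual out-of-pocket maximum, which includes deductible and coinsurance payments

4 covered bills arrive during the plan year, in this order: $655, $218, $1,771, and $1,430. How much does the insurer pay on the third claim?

Bill 1, $655: all of it applies to the deductible. Cost to traveler: $655. OOP to date $655. Plan pays $655 − $655 = $0.
Bill 2, $218: fully absorbed by the deductible. Traveler pays $218; OOP now $873. Plan pays $218 − $218 = $0.
Bill 3, $1,771: $303 to deductible, leaving $1,468; traveler's 30% is $440.40. Traveler owes $743.40 (running OOP $1,616.40). Insurer: $1,771 − $743.40 = $1,027.60.

$1,027.60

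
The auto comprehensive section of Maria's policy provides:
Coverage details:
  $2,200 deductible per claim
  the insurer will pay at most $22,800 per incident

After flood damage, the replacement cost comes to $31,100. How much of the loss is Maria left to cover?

$8,300

After the deductible, $31,100 − $2,200 = $28,900 remains.
Since $28,900 > $22,800, the payout is capped at $22,800.
Out of pocket: $31,100 − $22,800 = $8,300.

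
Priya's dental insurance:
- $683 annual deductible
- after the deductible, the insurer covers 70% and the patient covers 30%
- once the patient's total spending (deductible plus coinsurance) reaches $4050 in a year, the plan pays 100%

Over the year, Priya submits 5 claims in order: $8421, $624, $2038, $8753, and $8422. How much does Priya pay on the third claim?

$611.40

Claim 1 ($8421): deductible takes $683, $7738 remains; patient's 30% is $2321.40. Cost to patient: $3004.40. OOP to date $3004.40.
Claim 2 ($624): 30% coinsurance on $624 = $187.20. Patient owes $187.20 (running OOP $3191.60).
Claim 3 ($2038): deductible already satisfied, so patient's share is 30% × $2038 = $611.40. Cost to patient: $611.40. OOP to date $3803.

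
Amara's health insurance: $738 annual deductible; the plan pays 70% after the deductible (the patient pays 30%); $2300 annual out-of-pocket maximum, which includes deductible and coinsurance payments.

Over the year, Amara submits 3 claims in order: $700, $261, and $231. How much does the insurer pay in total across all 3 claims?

Claim 1 — $700: entire amount goes to the deductible. Patient owes $700 (running OOP $700). Plan pays $700 − $700 = $0.
Claim 2 — $261: deductible takes $38, $223 remains; patient's 30% is $66.90. Patient owes $104.90 (running OOP $804.90). Insurer: $261 − $104.90 = $156.10.
Claim 3 — $231: deductible met; 30% of $231 = $69.30. Cost to patient: $69.30. OOP to date $874.20. Plan pays $231 − $69.30 = $161.70.
Insurer total = bills − patient's total = $1192 − $874.20 = $317.80.

$317.80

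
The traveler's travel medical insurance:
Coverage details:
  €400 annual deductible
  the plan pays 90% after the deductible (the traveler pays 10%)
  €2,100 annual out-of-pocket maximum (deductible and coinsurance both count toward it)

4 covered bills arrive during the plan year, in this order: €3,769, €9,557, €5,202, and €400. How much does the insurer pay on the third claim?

€4,794.60

#1 (€3,769): €400 to deductible, leaving €3,369; 10% of €3,369 = €336.90. Traveler pays €736.90; OOP now €736.90. Insurer: €3,769 − €736.90 = €3,032.10.
#2 (€9,557): 10% coinsurance on €9,557 = €955.70. Traveler owes €955.70 (running OOP €1,692.60). Plan pays €9,557 − €955.70 = €8,601.30.
#3 (€5,202): deductible already satisfied, so traveler's share is 10% × €5,202 = €520.20. OOP would hit €2,212.80 > €2,100, so the cap limits the traveler to €2,100 − €1,692.60 = €407.40. Plan pays €5,202 − €407.40 = €4,794.60.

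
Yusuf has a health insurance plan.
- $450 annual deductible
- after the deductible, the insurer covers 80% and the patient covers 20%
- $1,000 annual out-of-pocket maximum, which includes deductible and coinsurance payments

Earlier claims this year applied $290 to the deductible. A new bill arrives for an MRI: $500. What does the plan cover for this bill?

Deductible still to meet: $450 − $290 = $160.
The remaining $340 (= $500 − $160) moves to coinsurance.
Patient's 20% share of $340 is $68.
That puts the patient's cost at $160 + $68 = $228 before any cap.
Cumulative spending $290 + $228 = $518 stays under the $1,000 maximum.
The plan picks up $500 − $228 = $272.

$272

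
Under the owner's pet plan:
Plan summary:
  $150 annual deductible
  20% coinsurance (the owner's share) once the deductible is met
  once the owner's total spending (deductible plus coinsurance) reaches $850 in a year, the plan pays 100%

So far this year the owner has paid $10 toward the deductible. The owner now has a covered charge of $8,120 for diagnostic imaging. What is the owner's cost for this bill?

$840

$10 of the $150 deductible is already met, leaving $140.
After the $140 deductible portion, $8,120 − $140 = $7,980 is subject to coinsurance.
Coinsurance: $7,980 × 20% = $1,596.
So the owner owes $140 + $1,596 = $1,736 before any cap.
That would bring total out-of-pocket to $1,746, past the $850 cap. The owner is capped at $850 − $10 = $840 on this claim.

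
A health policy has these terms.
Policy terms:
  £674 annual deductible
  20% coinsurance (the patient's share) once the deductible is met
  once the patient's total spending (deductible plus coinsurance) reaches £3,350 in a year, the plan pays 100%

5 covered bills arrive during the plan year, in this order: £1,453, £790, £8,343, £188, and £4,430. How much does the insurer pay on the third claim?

£6,674.40

#1 (£1,453): £674 finishes the deductible; £779 goes to coinsurance; 20% of £779 = £155.80. Cost to patient: £829.80. OOP to date £829.80. Plan pays £1,453 − £829.80 = £623.20.
#2 (£790): deductible met; 20% of £790 = £158. Patient pays £158; OOP now £987.80. Plan pays £790 − £158 = £632.
#3 (£8,343): deductible met; 20% of £8,343 = £1,668.60. Patient owes £1,668.60 (running OOP £2,656.40). Insurer: £8,343 − £1,668.60 = £6,674.40.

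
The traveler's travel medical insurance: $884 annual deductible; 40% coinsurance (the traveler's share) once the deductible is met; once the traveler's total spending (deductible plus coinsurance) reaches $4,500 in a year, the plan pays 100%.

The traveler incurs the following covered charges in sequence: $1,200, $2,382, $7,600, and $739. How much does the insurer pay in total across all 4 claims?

Claim 1 ($1,200): $884 to deductible, leaving $316; coinsurance $316 × 40% = $126.40. Traveler owes $1,010.40 (running OOP $1,010.40). Plan pays $1,200 − $1,010.40 = $189.60.
Claim 2 ($2,382): deductible met; 40% of $2,382 = $952.80. Cost to traveler: $952.80. OOP to date $1,963.20. Plan pays $2,382 − $952.80 = $1,429.20.
Claim 3 ($7,600): deductible already satisfied, so traveler's share is 40% × $7,600 = $3,040. That would push OOP to $5,003.20, over the $4,500 cap, so traveler pays $4,500 − $1,963.20 = $2,536.80. Plan pays $7,600 − $2,536.80 = $5,063.20.
Claim 4 ($739): deductible met; 40% of $739 = $295.60. That would push OOP to $4,795.60, over the $4,500 cap, so traveler pays $4,500 − $4,500 = $0. Insurer: $739 − $0 = $739.
Insurer total: $189.60 + $1,429.20 + $5,063.20 + $739 = $7,421.

$7,421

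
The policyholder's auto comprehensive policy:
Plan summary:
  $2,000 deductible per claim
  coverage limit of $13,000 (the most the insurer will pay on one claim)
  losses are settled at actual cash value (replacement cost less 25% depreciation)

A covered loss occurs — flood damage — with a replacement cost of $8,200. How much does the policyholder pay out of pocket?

Depreciate 25%: the covered value is $8,200 × 0.75 = $6,150.
After the deductible, $6,150 − $2,000 = $4,150 remains.
That's under the $13,000 cap, so the insurer reimburses the full $4,150.
Policyholder's share is the uncovered remainder: $8,200 − $4,150 = $4,050.

$4,050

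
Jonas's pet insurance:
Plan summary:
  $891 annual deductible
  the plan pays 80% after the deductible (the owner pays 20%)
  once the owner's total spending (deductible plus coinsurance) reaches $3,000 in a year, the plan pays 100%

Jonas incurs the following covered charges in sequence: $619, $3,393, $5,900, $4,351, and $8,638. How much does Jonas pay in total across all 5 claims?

#1 ($619): fully absorbed by the deductible. Cost to owner: $619. OOP to date $619.
#2 ($3,393): $272 to deductible, leaving $3,121; coinsurance $3,121 × 20% = $624.20. Owner owes $896.20 (running OOP $1,515.20).
#3 ($5,900): deductible already satisfied, so owner's share is 20% × $5,900 = $1,180. Owner pays $1,180; OOP now $2,695.20.
#4 ($4,351): 20% coinsurance on $4,351 = $870.20. OOP would hit $3,565.40 > $3,000, so the cap limits the owner to $3,000 − $2,695.20 = $304.80.
#5 ($8,638): 20% coinsurance on $8,638 = $1,727.60. OOP would hit $4,727.60 > $3,000, so the cap limits the owner to $3,000 − $3,000 = $0.
Summing the owner's payments: $619 + $896.20 + $1,180 + $304.80 + $0 = $3,000.

$3,000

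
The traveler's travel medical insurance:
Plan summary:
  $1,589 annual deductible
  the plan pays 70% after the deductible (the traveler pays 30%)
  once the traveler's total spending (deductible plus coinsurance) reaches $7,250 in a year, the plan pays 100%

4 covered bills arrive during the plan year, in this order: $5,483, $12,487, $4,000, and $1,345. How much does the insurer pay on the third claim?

$3,253.30

Claim 1 ($5,483): $1,589 finishes the deductible; $3,894 goes to coinsurance; 30% of $3,894 = $1,168.20. Traveler owes $2,757.20 (running OOP $2,757.20). Insurer: $5,483 − $2,757.20 = $2,725.80.
Claim 2 ($12,487): deductible met; 30% of $12,487 = $3,746.10. Cost to traveler: $3,746.10. OOP to date $6,503.30. Insurer: $12,487 − $3,746.10 = $8,740.90.
Claim 3 ($4,000): deductible met; 30% of $4,000 = $1,200. That would push OOP to $7,703.30, over the $7,250 cap, so traveler pays $7,250 − $6,503.30 = $746.70. Plan pays $4,000 − $746.70 = $3,253.30.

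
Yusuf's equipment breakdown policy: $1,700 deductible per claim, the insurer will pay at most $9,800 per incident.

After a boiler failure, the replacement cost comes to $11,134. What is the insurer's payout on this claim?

Subtract the deductible: $11,134 − $1,700 = $9,434.
$9,434 ≤ $9,800, so the limit doesn't bind; insurer pays $9,434.

$9,434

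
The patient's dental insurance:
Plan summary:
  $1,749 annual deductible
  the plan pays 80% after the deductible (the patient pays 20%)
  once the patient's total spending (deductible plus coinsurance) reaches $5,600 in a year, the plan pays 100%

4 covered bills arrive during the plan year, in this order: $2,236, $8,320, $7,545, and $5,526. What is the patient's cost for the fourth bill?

$580.60

Claim 1 ($2,236): $1,749 finishes the deductible; $487 goes to coinsurance; patient's 20% is $97.40. Cost to patient: $1,846.40. OOP to date $1,846.40.
Claim 2 ($8,320): deductible already satisfied, so patient's share is 20% × $8,320 = $1,664. Cost to patient: $1,664. OOP to date $3,510.40.
Claim 3 ($7,545): 20% coinsurance on $7,545 = $1,509. Patient pays $1,509; OOP now $5,019.40.
Claim 4 ($5,526): deductible met; 20% of $5,526 = $1,105.20. That would push OOP to $6,124.60, over the $5,600 cap, so patient pays $5,600 − $5,019.40 = $580.60.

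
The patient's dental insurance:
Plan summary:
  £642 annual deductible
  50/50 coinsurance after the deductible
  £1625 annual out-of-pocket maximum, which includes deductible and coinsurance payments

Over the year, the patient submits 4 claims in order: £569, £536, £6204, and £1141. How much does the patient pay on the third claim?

Bill 1, £569: all of it applies to the deductible. Cost to patient: £569. OOP to date £569.
Bill 2, £536: deductible takes £73, £463 remains; coinsurance £463 × 50% = £231.50. Patient owes £304.50 (running OOP £873.50).
Bill 3, £6204: 50% coinsurance on £6204 = £3102. OOP would hit £3975.50 > £1625, so the cap limits the patient to £1625 − £873.50 = £751.50.

£751.50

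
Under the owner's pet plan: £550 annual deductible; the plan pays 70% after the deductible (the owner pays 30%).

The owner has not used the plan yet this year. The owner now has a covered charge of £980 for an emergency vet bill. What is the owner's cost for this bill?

£679

Deductible not yet touched, so the first £550 of the bill goes to the deductible.
That leaves £980 − £550 = £430 for coinsurance.
Owner's 30% share of £430 is £129.
Owner responsibility: £550 + £129 = £679.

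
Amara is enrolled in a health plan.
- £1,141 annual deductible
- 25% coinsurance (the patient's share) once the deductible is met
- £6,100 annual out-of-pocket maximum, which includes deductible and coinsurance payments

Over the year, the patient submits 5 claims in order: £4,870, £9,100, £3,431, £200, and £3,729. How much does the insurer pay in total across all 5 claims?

£15,230

Claim 1 — £4,870: £1,141 finishes the deductible; £3,729 goes to coinsurance; 25% of £3,729 = £932.25. Patient pays £2,073.25; OOP now £2,073.25. Insurer: £4,870 − £2,073.25 = £2,796.75.
Claim 2 — £9,100: deductible met; 25% of £9,100 = £2,275. Patient pays £2,275; OOP now £4,348.25. Insurer: £9,100 − £2,275 = £6,825.
Claim 3 — £3,431: deductible already satisfied, so patient's share is 25% × £3,431 = £857.75. Cost to patient: £857.75. OOP to date £5,206. Plan pays £3,431 − £857.75 = £2,573.25.
Claim 4 — £200: deductible met; 25% of £200 = £50. Patient owes £50 (running OOP £5,256). Insurer: £200 − £50 = £150.
Claim 5 — £3,729: deductible already satisfied, so patient's share is 25% × £3,729 = £932.25. That would push OOP to £6,188.25, over the £6,100 cap, so patient pays £6,100 − £5,256 = £844. Insurer: £3,729 − £844 = £2,885.
Insurer total: £2,796.75 + £6,825 + £2,573.25 + £150 + £2,885 = £15,230.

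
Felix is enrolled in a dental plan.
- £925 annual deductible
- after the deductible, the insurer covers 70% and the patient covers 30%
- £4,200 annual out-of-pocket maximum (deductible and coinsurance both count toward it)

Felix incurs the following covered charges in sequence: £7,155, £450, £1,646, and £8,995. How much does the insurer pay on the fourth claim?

Claim 1 — £7,155: deductible takes £925, £6,230 remains; 30% of £6,230 = £1,869. Patient pays £2,794; OOP now £2,794. Plan pays £7,155 − £2,794 = £4,361.
Claim 2 — £450: deductible already satisfied, so patient's share is 30% × £450 = £135. Patient pays £135; OOP now £2,929. Plan pays £450 − £135 = £315.
Claim 3 — £1,646: deductible met; 30% of £1,646 = £493.80. Cost to patient: £493.80. OOP to date £3,422.80. Plan pays £1,646 − £493.80 = £1,152.20.
Claim 4 — £8,995: 30% coinsurance on £8,995 = £2,698.50. OOP would hit £6,121.30 > £4,200, so the cap limits the patient to £4,200 − £3,422.80 = £777.20. Plan pays £8,995 − £777.20 = £8,217.80.

£8,217.80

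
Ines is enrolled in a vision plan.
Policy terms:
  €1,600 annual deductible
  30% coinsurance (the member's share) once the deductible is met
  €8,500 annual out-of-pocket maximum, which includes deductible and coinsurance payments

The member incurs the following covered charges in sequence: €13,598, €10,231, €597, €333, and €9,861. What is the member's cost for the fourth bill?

Bill 1, €13,598: €1,600 to deductible, leaving €11,998; 30% of €11,998 = €3,599.40. Cost to member: €5,199.40. OOP to date €5,199.40.
Bill 2, €10,231: deductible met; 30% of €10,231 = €3,069.30. Member owes €3,069.30 (running OOP €8,268.70).
Bill 3, €597: 30% coinsurance on €597 = €179.10. Member owes €179.10 (running OOP €8,447.80).
Bill 4, €333: deductible met; 30% of €333 = €99.90. OOP would hit €8,547.70 > €8,500, so the cap limits the member to €8,500 − €8,447.80 = €52.20.

€52.20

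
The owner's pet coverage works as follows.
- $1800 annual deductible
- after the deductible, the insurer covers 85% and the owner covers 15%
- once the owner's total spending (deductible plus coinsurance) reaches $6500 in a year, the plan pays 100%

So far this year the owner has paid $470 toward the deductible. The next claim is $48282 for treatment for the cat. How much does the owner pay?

$6030

Remaining deductible: $1800 − $470 = $1330.
After the $1330 deductible portion, $48282 − $1330 = $46952 is subject to coinsurance.
Owner's 15% share of $46952 is $7042.80.
So the owner owes $1330 + $7042.80 = $8372.80 before any cap.
Adding $8372.80 to the $470 already spent would give $8842.80, which exceeds the $6500 cap; the owner pays just $6500 − $470 = $6030.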